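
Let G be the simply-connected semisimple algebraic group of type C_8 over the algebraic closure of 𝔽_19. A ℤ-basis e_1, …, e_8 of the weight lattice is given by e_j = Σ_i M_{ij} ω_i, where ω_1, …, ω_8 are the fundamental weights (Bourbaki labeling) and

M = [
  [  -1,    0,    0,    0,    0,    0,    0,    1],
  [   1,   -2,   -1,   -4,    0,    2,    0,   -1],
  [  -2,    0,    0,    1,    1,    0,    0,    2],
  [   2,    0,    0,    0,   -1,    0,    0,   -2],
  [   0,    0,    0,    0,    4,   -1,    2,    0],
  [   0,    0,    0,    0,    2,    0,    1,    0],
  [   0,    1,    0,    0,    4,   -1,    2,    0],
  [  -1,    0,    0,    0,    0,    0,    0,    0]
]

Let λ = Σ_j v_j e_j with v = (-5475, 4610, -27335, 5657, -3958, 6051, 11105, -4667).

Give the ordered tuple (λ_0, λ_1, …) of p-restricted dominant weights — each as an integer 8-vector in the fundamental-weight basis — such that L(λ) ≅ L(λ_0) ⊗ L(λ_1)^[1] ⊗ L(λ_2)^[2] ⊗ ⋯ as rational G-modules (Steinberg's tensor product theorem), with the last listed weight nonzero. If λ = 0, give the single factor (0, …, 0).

((10, 17, 9, 5, 4, 16, 16, 3), (4, 14, 3, 9, 17, 15, 12, 3), (2, 18, 9, 6, 0, 8, 13, 15))

Compute c_i = Σ_j M_{ij} v_j with v = (-5475, 4610, -27335, 5657, -3958, 6051, 11105, -4667):
  c_1 = (-1)·(-5475) + 0·4610 + (0)·(-27335) + 0·5657 + (0)·(-3958) + 0·6051 + 0·11105 + (1)·(-4667) = 808
  c_2 = (1)·(-5475) + (-2)·(4610) + (-1)·(-27335) + (-4)·(5657) + (0)·(-3958) + 2·6051 + 0·11105 + (-1)·(-4667) = 6781
  c_3 = (-2)·(-5475) + 0·4610 + (0)·(-27335) + 1·5657 + (1)·(-3958) + 0·6051 + 0·11105 + (2)·(-4667) = 3315
  c_4 = (2)·(-5475) + 0·4610 + (0)·(-27335) + 0·5657 + (-1)·(-3958) + 0·6051 + 0·11105 + (-2)·(-4667) = 2342
  c_5 = (0)·(-5475) + 0·4610 + (0)·(-27335) + 0·5657 + (4)·(-3958) + (-1)·(6051) + 2·11105 + (0)·(-4667) = 327
  c_6 = (0)·(-5475) + 0·4610 + (0)·(-27335) + 0·5657 + (2)·(-3958) + 0·6051 + 1·11105 + (0)·(-4667) = 3189
  c_7 = (0)·(-5475) + 1·4610 + (0)·(-27335) + 0·5657 + (4)·(-3958) + (-1)·(6051) + 2·11105 + (0)·(-4667) = 4937
  c_8 = (-1)·(-5475) + 0·4610 + (0)·(-27335) + 0·5657 + (0)·(-3958) + 0·6051 + 0·11105 + (0)·(-4667) = 5475
Expand coordinatewise in base 19:
  c_1 = 808 = 10·19^0 + 4·19^1 + 2·19^2
  c_2 = 6781 = 17·19^0 + 14·19^1 + 18·19^2
  c_3 = 3315 = 9·19^0 + 3·19^1 + 9·19^2
  c_4 = 2342 = 5·19^0 + 9·19^1 + 6·19^2
  c_5 = 327 = 4·19^0 + 17·19^1
  c_6 = 3189 = 16·19^0 + 15·19^1 + 8·19^2
  c_7 = 4937 = 16·19^0 + 12·19^1 + 13·19^2
  c_8 = 5475 = 3·19^0 + 3·19^1 + 15·19^2
λ_0 = (10, 17, 9, 5, 4, 16, 16, 3)
λ_1 = (4, 14, 3, 9, 17, 15, 12, 3)
λ_2 = (2, 18, 9, 6, 0, 8, 13, 15)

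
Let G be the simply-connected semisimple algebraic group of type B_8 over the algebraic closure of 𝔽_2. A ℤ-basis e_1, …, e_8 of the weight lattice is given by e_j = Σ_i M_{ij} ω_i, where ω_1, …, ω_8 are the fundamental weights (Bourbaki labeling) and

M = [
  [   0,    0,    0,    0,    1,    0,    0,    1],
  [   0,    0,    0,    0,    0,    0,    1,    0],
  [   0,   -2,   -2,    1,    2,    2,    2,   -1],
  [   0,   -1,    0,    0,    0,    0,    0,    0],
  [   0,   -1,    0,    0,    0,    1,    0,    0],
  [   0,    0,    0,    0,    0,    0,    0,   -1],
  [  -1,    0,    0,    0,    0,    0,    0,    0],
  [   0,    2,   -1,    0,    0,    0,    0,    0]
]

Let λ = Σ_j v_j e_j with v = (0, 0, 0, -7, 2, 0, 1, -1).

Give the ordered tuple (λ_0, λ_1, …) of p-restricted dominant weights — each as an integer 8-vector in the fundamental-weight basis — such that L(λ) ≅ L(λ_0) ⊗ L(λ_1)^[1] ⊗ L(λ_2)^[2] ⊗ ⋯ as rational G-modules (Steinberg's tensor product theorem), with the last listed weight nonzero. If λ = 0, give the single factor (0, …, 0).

In the fundamental-weight basis, λ has coordinates c = M·v (v = (0, 0, 0, -7, 2, 0, 1, -1)):
  c_1 = (0)·(0) + (0)·(0) + (0)·(0) + (0)·(-7) + (1)·(2) + (0)·(0) + (0)·(1) + (1)·(-1) = 1
  c_2 = (0)·(0) + (0)·(0) + (0)·(0) + (0)·(-7) + (0)·(2) + (0)·(0) + (1)·(1) + (0)·(-1) = 1
  c_3 = (0)·(0) + (-2)·(0) + (-2)·(0) + (1)·(-7) + (2)·(2) + (2)·(0) + (2)·(1) + (-1)·(-1) = 0
  c_4 = (0)·(0) + (-1)·(0) + (0)·(0) + (0)·(-7) + (0)·(2) + (0)·(0) + (0)·(1) + (0)·(-1) = 0
  c_5 = (0)·(0) + (-1)·(0) + (0)·(0) + (0)·(-7) + (0)·(2) + (1)·(0) + (0)·(1) + (0)·(-1) = 0
  c_6 = (0)·(0) + (0)·(0) + (0)·(0) + (0)·(-7) + (0)·(2) + (0)·(0) + (0)·(1) + (-1)·(-1) = 1
  c_7 = (-1)·(0) + (0)·(0) + (0)·(0) + (0)·(-7) + (0)·(2) + (0)·(0) + (0)·(1) + (0)·(-1) = 0
  c_8 = (0)·(0) + (2)·(0) + (-1)·(0) + (0)·(-7) + (0)·(2) + (0)·(0) + (0)·(1) + (0)·(-1) = 0
Base-2 expansion of each c_i:
  c_1 = 1 = 1·2^0
  c_2 = 1 = 1·2^0
  c_3 = 0
  c_4 = 0
  c_5 = 0
  c_6 = 1 = 1·2^0
  c_7 = 0
  c_8 = 0
Factor λ_0 = (1, 1, 0, 0, 0, 1, 0, 0)

((1, 1, 0, 0, 0, 1, 0, 0),)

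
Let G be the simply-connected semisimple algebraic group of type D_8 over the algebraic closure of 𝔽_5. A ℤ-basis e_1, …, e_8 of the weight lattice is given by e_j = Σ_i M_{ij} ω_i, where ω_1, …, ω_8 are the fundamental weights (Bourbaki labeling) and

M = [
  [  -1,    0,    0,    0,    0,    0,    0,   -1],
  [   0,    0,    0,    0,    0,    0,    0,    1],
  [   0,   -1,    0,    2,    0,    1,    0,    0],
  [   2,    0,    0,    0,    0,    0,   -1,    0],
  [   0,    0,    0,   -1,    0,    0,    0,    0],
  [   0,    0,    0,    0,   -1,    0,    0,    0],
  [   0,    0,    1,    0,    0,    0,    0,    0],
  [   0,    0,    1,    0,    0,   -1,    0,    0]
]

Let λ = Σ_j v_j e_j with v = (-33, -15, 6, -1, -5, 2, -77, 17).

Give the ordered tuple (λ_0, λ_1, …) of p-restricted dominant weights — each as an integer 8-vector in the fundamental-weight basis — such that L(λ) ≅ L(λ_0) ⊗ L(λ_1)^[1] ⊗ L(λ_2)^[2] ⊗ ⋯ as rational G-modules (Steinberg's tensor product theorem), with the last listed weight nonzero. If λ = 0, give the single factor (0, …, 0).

((1, 2, 0, 1, 1, 0, 1, 4), (3, 3, 3, 2, 0, 1, 1, 0))

Converting to the ω-basis (c_i = row i of M dotted with v = (-33, -15, 6, -1, -5, 2, -77, 17)):
  c_1 = (-1)·(-33) + (0)·(-15) + (0)·(6) + (0)·(-1) + (0)·(-5) + (0)·(2) + (0)·(-77) + (-1)·(17) = 16
  c_2 = (0)·(-33) + (0)·(-15) + (0)·(6) + (0)·(-1) + (0)·(-5) + (0)·(2) + (0)·(-77) + (1)·(17) = 17
  c_3 = (0)·(-33) + (-1)·(-15) + (0)·(6) + (2)·(-1) + (0)·(-5) + (1)·(2) + (0)·(-77) + (0)·(17) = 15
  c_4 = (2)·(-33) + (0)·(-15) + (0)·(6) + (0)·(-1) + (0)·(-5) + (0)·(2) + (-1)·(-77) + (0)·(17) = 11
  c_5 = (0)·(-33) + (0)·(-15) + (0)·(6) + (-1)·(-1) + (0)·(-5) + (0)·(2) + (0)·(-77) + (0)·(17) = 1
  c_6 = (0)·(-33) + (0)·(-15) + (0)·(6) + (0)·(-1) + (-1)·(-5) + (0)·(2) + (0)·(-77) + (0)·(17) = 5
  c_7 = (0)·(-33) + (0)·(-15) + (1)·(6) + (0)·(-1) + (0)·(-5) + (0)·(2) + (0)·(-77) + (0)·(17) = 6
  c_8 = (0)·(-33) + (0)·(-15) + (1)·(6) + (0)·(-1) + (0)·(-5) + (-1)·(2) + (0)·(-77) + (0)·(17) = 4
Writing each c_i in base p = 5:
  c_1 = 16 = 1·5^0 + 3·5^1
  c_2 = 17 = 2·5^0 + 3·5^1
  c_3 = 15 = 0·5^0 + 3·5^1
  c_4 = 11 = 1·5^0 + 2·5^1
  c_5 = 1 = 1·5^0
  c_6 = 5 = 0·5^0 + 1·5^1
  c_7 = 6 = 1·5^0 + 1·5^1
  c_8 = 4 = 4·5^0
λ_0 = (1, 2, 0, 1, 1, 0, 1, 4)
λ_1 = (3, 3, 3, 2, 0, 1, 1, 0)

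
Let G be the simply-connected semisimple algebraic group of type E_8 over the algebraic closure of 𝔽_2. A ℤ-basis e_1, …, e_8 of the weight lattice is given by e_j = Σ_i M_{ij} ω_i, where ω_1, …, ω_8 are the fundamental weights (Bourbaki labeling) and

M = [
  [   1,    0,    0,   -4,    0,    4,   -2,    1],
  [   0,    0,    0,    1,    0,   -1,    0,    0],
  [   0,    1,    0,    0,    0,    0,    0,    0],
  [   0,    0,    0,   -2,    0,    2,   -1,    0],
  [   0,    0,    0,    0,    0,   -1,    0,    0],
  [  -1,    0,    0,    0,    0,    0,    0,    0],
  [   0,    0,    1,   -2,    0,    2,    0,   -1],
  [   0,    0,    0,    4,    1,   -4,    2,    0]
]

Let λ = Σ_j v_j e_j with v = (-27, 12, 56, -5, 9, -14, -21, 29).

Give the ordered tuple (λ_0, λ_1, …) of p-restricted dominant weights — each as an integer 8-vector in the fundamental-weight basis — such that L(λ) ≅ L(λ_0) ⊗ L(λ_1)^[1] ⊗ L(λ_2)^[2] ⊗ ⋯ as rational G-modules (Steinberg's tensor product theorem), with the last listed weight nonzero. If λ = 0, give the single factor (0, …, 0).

((0, 1, 0, 1, 0, 1, 1, 1), (0, 0, 0, 1, 1, 1, 0, 1), (0, 0, 1, 0, 1, 0, 0, 0), (1, 1, 1, 0, 1, 1, 1, 0), (0, 0, 0, 0, 0, 1, 0, 0))

Change of basis e → ω: c = M·v where v = (-27, 12, 56, -5, 9, -14, -21, 29):
  c_1 = (1)·(-27) + (0)·(12) + (0)·(56) + (-4)·(-5) + (0)·(9) + (4)·(-14) + (-2)·(-21) + (1)·(29) = 8
  c_2 = (0)·(-27) + (0)·(12) + (0)·(56) + (1)·(-5) + (0)·(9) + (-1)·(-14) + (0)·(-21) + (0)·(29) = 9
  c_3 = (0)·(-27) + (1)·(12) + (0)·(56) + (0)·(-5) + (0)·(9) + (0)·(-14) + (0)·(-21) + (0)·(29) = 12
  c_4 = (0)·(-27) + (0)·(12) + (0)·(56) + (-2)·(-5) + (0)·(9) + (2)·(-14) + (-1)·(-21) + (0)·(29) = 3
  c_5 = (0)·(-27) + (0)·(12) + (0)·(56) + (0)·(-5) + (0)·(9) + (-1)·(-14) + (0)·(-21) + (0)·(29) = 14
  c_6 = (-1)·(-27) + (0)·(12) + (0)·(56) + (0)·(-5) + (0)·(9) + (0)·(-14) + (0)·(-21) + (0)·(29) = 27
  c_7 = (0)·(-27) + (0)·(12) + (1)·(56) + (-2)·(-5) + (0)·(9) + (2)·(-14) + (0)·(-21) + (-1)·(29) = 9
  c_8 = (0)·(-27) + (0)·(12) + (0)·(56) + (4)·(-5) + (1)·(9) + (-4)·(-14) + (2)·(-21) + (0)·(29) = 3
Expand coordinatewise in base 2:
  c_1 = 8 = 0·2^0 + 0·2^1 + 0·2^2 + 1·2^3
  c_2 = 9 = 1·2^0 + 0·2^1 + 0·2^2 + 1·2^3
  c_3 = 12 = 0·2^0 + 0·2^1 + 1·2^2 + 1·2^3
  c_4 = 3 = 1·2^0 + 1·2^1
  c_5 = 14 = 0·2^0 + 1·2^1 + 1·2^2 + 1·2^3
  c_6 = 27 = 1·2^0 + 1·2^1 + 0·2^2 + 1·2^3 + 1·2^4
  c_7 = 9 = 1·2^0 + 0·2^1 + 0·2^2 + 1·2^3
  c_8 = 3 = 1·2^0 + 1·2^1
p-restricted factor λ_0 = (0, 1, 0, 1, 0, 1, 1, 1)
p-restricted factor λ_1 = (0, 0, 0, 1, 1, 1, 0, 1)
p-restricted factor λ_2 = (0, 0, 1, 0, 1, 0, 0, 0)
p-restricted factor λ_3 = (1, 1, 1, 0, 1, 1, 1, 0)
p-restricted factor λ_4 = (0, 0, 0, 0, 0, 1, 0, 0)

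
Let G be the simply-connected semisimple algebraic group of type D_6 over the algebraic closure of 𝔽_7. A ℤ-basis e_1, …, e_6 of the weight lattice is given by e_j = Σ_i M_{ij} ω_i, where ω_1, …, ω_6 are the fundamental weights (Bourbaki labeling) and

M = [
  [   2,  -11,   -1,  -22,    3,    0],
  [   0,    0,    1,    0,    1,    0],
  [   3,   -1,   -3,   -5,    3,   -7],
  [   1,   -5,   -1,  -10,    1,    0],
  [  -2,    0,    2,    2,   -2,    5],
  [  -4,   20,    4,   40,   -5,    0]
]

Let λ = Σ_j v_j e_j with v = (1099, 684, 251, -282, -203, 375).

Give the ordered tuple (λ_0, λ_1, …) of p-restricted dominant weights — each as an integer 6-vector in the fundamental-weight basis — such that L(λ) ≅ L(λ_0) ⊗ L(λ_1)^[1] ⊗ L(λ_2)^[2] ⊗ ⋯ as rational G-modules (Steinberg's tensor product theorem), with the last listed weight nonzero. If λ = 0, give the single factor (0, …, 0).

Converting to the ω-basis (c_i = row i of M dotted with v = (1099, 684, 251, -282, -203, 375)):
  c_1 = 2·1099 + (-11)·(684) + (-1)·(251) + (-22)·(-282) + (3)·(-203) + 0·375 = 18
  c_2 = 0·1099 + 0·684 + 1·251 + (0)·(-282) + (1)·(-203) + 0·375 = 48
  c_3 = 3·1099 + (-1)·(684) + (-3)·(251) + (-5)·(-282) + (3)·(-203) + (-7)·(375) = 36
  c_4 = 1·1099 + (-5)·(684) + (-1)·(251) + (-10)·(-282) + (1)·(-203) + 0·375 = 45
  c_5 = (-2)·(1099) + 0·684 + 2·251 + (2)·(-282) + (-2)·(-203) + 5·375 = 21
  c_6 = (-4)·(1099) + 20·684 + 4·251 + (40)·(-282) + (-5)·(-203) + 0·375 = 23
Expand coordinatewise in base 7:
  c_1 = 18 = 4·7^0 + 2·7^1
  c_2 = 48 = 6·7^0 + 6·7^1
  c_3 = 36 = 1·7^0 + 5·7^1
  c_4 = 45 = 3·7^0 + 6·7^1
  c_5 = 21 = 0·7^0 + 3·7^1
  c_6 = 23 = 2·7^0 + 3·7^1
Factor λ_0 = (4, 6, 1, 3, 0, 2)
Factor λ_1 = (2, 6, 5, 6, 3, 3)

((4, 6, 1, 3, 0, 2), (2, 6, 5, 6, 3, 3))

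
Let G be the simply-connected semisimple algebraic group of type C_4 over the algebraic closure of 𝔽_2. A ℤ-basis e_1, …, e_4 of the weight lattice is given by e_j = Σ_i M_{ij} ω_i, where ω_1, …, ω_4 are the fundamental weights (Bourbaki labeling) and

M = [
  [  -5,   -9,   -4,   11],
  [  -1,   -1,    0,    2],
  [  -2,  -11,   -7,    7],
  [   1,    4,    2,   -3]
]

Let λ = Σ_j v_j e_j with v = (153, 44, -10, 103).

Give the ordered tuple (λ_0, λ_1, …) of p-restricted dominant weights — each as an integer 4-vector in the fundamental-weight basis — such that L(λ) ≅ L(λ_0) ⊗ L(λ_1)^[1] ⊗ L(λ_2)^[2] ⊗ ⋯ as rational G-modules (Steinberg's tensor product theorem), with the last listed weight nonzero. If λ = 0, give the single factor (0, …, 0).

In the fundamental-weight basis, λ has coordinates c = M·v (v = (153, 44, -10, 103)):
  c_1 = (-5)·(153) + (-9)·(44) + (-4)·(-10) + 11·103 = 12
  c_2 = (-1)·(153) + (-1)·(44) + (0)·(-10) + 2·103 = 9
  c_3 = (-2)·(153) + (-11)·(44) + (-7)·(-10) + 7·103 = 1
  c_4 = 1·153 + 4·44 + (2)·(-10) + (-3)·(103) = 0
Base-2 expansion of each c_i:
  c_1 = 12 = 0·2^0 + 0·2^1 + 1·2^2 + 1·2^3
  c_2 = 9 = 1·2^0 + 0·2^1 + 0·2^2 + 1·2^3
  c_3 = 1 = 1·2^0
  c_4 = 0
p-restricted factor λ_0 = (0, 1, 1, 0)
p-restricted factor λ_1 = (0, 0, 0, 0)
p-restricted factor λ_2 = (1, 0, 0, 0)
p-restricted factor λ_3 = (1, 1, 0, 0)

((0, 1, 1, 0), (0, 0, 0, 0), (1, 0, 0, 0), (1, 1, 0, 0))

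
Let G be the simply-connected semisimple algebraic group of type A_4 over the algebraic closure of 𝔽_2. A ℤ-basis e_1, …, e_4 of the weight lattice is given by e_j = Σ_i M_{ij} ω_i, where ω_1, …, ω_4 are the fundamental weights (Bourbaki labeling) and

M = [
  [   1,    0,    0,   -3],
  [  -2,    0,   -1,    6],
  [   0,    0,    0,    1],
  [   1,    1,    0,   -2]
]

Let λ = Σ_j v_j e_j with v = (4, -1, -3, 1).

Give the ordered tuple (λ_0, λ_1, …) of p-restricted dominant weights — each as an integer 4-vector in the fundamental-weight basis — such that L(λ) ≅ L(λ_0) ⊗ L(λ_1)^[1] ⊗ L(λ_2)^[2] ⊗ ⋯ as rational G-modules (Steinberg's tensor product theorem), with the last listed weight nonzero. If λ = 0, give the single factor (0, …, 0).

((1, 1, 1, 1),)

Change of basis e → ω: c = M·v where v = (4, -1, -3, 1):
  c_1 = (1)·(4) + (0)·(-1) + (0)·(-3) + (-3)·(1) = 1
  c_2 = (-2)·(4) + (0)·(-1) + (-1)·(-3) + (6)·(1) = 1
  c_3 = (0)·(4) + (0)·(-1) + (0)·(-3) + (1)·(1) = 1
  c_4 = (1)·(4) + (1)·(-1) + (0)·(-3) + (-2)·(1) = 1
Writing each c_i in base p = 2:
  c_1 = 1 = 1·2^0
  c_2 = 1 = 1·2^0
  c_3 = 1 = 1·2^0
  c_4 = 1 = 1·2^0
λ_0 = (1, 1, 1, 1)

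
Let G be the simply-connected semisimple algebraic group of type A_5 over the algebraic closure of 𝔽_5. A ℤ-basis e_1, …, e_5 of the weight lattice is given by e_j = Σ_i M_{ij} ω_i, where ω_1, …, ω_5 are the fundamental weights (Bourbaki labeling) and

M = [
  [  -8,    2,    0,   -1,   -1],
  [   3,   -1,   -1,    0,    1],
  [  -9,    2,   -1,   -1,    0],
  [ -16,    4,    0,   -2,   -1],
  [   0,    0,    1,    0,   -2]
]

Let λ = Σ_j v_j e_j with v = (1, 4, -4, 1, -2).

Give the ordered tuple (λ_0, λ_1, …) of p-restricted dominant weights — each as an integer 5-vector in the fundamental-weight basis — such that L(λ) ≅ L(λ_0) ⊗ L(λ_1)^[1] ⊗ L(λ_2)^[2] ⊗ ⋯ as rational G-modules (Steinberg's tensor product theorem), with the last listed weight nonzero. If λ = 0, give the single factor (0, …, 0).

((1, 1, 2, 0, 0),)

In the fundamental-weight basis, λ has coordinates c = M·v (v = (1, 4, -4, 1, -2)):
  c_1 = (-8)·(1) + (2)·(4) + (0)·(-4) + (-1)·(1) + (-1)·(-2) = 1
  c_2 = (3)·(1) + (-1)·(4) + (-1)·(-4) + (0)·(1) + (1)·(-2) = 1
  c_3 = (-9)·(1) + (2)·(4) + (-1)·(-4) + (-1)·(1) + (0)·(-2) = 2
  c_4 = (-16)·(1) + (4)·(4) + (0)·(-4) + (-2)·(1) + (-1)·(-2) = 0
  c_5 = (0)·(1) + (0)·(4) + (1)·(-4) + (0)·(1) + (-2)·(-2) = 0
p = 5; digits c_i = Σ_j d_{ij}·5^j, 0 ≤ d_{ij} < 5:
  c_1 = 1 = 1·5^0
  c_2 = 1 = 1·5^0
  c_3 = 2 = 2·5^0
  c_4 = 0
  c_5 = 0
λ_0 = (1, 1, 2, 0, 0)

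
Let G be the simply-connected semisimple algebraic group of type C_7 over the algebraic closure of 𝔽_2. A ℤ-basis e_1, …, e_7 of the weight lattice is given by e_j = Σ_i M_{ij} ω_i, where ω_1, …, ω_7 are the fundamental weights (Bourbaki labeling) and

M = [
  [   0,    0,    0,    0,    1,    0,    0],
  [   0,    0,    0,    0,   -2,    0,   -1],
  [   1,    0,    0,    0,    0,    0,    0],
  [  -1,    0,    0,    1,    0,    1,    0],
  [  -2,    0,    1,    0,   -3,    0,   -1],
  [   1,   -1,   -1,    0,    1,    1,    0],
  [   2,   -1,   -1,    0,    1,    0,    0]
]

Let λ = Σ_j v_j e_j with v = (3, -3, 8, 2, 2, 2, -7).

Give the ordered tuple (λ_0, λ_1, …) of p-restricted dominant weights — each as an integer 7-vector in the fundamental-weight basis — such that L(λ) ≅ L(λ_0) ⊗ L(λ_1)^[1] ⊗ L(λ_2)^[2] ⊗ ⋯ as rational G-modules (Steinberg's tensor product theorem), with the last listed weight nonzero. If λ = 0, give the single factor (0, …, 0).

Compute c_i = Σ_j M_{ij} v_j with v = (3, -3, 8, 2, 2, 2, -7):
  c_1 = (0)·(3) + (0)·(-3) + (0)·(8) + (0)·(2) + (1)·(2) + (0)·(2) + (0)·(-7) = 2
  c_2 = (0)·(3) + (0)·(-3) + (0)·(8) + (0)·(2) + (-2)·(2) + (0)·(2) + (-1)·(-7) = 3
  c_3 = (1)·(3) + (0)·(-3) + (0)·(8) + (0)·(2) + (0)·(2) + (0)·(2) + (0)·(-7) = 3
  c_4 = (-1)·(3) + (0)·(-3) + (0)·(8) + (1)·(2) + (0)·(2) + (1)·(2) + (0)·(-7) = 1
  c_5 = (-2)·(3) + (0)·(-3) + (1)·(8) + (0)·(2) + (-3)·(2) + (0)·(2) + (-1)·(-7) = 3
  c_6 = (1)·(3) + (-1)·(-3) + (-1)·(8) + (0)·(2) + (1)·(2) + (1)·(2) + (0)·(-7) = 2
  c_7 = (2)·(3) + (-1)·(-3) + (-1)·(8) + (0)·(2) + (1)·(2) + (0)·(2) + (0)·(-7) = 3
Base-2 expansion of each c_i:
  c_1 = 2 = 0·2^0 + 1·2^1
  c_2 = 3 = 1·2^0 + 1·2^1
  c_3 = 3 = 1·2^0 + 1·2^1
  c_4 = 1 = 1·2^0
  c_5 = 3 = 1·2^0 + 1·2^1
  c_6 = 2 = 0·2^0 + 1·2^1
  c_7 = 3 = 1·2^0 + 1·2^1
Factor λ_0 = (0, 1, 1, 1, 1, 0, 1)
Factor λ_1 = (1, 1, 1, 0, 1, 1, 1)

((0, 1, 1, 1, 1, 0, 1), (1, 1, 1, 0, 1, 1, 1))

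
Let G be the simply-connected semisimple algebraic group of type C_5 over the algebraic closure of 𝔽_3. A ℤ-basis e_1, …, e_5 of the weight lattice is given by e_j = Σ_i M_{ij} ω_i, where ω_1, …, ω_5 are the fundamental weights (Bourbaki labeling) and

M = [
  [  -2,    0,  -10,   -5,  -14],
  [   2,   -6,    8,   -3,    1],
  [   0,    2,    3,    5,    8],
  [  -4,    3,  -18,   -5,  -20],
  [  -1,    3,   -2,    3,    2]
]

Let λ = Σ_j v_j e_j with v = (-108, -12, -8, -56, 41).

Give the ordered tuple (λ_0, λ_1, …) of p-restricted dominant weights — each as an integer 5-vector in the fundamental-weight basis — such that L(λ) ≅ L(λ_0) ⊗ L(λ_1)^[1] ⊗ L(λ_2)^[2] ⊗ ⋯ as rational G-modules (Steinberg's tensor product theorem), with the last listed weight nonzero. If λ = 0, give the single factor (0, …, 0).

((2, 1, 0, 0, 2),)

ω-coordinates c = M·v, v = (-108, -12, -8, -56, 41):
  c_1 = (-2)·(-108) + (0)·(-12) + (-10)·(-8) + (-5)·(-56) + (-14)·(41) = 2
  c_2 = (2)·(-108) + (-6)·(-12) + (8)·(-8) + (-3)·(-56) + (1)·(41) = 1
  c_3 = (0)·(-108) + (2)·(-12) + (3)·(-8) + (5)·(-56) + (8)·(41) = 0
  c_4 = (-4)·(-108) + (3)·(-12) + (-18)·(-8) + (-5)·(-56) + (-20)·(41) = 0
  c_5 = (-1)·(-108) + (3)·(-12) + (-2)·(-8) + (3)·(-56) + (2)·(41) = 2
p = 3; digits c_i = Σ_j d_{ij}·3^j, 0 ≤ d_{ij} < 3:
  c_1 = 2 = 2·3^0
  c_2 = 1 = 1·3^0
  c_3 = 0
  c_4 = 0
  c_5 = 2 = 2·3^0
p-restricted factor λ_0 = (2, 1, 0, 0, 2)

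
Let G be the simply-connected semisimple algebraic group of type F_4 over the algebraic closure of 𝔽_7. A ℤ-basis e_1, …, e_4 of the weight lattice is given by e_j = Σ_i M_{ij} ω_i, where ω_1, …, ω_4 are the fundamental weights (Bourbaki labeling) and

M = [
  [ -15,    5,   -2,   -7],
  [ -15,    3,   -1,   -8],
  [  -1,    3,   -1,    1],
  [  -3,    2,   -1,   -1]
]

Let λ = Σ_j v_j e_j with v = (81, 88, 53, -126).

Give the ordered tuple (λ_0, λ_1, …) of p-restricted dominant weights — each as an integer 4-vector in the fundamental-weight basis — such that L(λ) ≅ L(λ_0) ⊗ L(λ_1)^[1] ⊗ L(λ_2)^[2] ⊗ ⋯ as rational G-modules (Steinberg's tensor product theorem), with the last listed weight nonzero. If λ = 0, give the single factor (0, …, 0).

ω-coordinates c = M·v, v = (81, 88, 53, -126):
  c_1 = -15*81 + 5*88 + -2*53 + -7*-126 = 1
  c_2 = -15*81 + 3*88 + -1*53 + -8*-126 = 4
  c_3 = -1*81 + 3*88 + -1*53 + 1*-126 = 4
  c_4 = -3*81 + 2*88 + -1*53 + -1*-126 = 6
p = 7; digits c_i = Σ_j d_{ij}·7^j, 0 ≤ d_{ij} < 7:
  c_1 = 1 = 1·7^0
  c_2 = 4 = 4·7^0
  c_3 = 4 = 4·7^0
  c_4 = 6 = 6·7^0
Factor λ_0 = (1, 4, 4, 6)

((1, 4, 4, 6),)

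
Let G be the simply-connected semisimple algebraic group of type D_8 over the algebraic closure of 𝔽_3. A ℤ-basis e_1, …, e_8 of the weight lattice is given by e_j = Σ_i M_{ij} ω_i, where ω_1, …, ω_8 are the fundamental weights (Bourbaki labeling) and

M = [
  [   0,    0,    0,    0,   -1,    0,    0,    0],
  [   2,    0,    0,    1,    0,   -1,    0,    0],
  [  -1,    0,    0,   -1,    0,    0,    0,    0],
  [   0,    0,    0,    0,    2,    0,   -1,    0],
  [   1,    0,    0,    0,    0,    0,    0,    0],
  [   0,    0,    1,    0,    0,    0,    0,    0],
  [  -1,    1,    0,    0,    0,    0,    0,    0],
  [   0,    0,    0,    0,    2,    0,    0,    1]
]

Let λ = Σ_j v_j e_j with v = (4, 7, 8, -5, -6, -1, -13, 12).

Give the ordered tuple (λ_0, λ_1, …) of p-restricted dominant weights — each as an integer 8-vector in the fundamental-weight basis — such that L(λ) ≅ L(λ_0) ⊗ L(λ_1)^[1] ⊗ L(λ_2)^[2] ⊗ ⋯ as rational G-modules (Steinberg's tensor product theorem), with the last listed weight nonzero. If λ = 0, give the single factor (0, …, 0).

((0, 1, 1, 1, 1, 2, 0, 0), (2, 1, 0, 0, 1, 2, 1, 0))

ω-coordinates c = M·v, v = (4, 7, 8, -5, -6, -1, -13, 12):
  c_1 = 0*4 + 0*7 + 0*8 + 0*-5 + -1*-6 + 0*-1 + 0*-13 + 0*12 = 6
  c_2 = 2*4 + 0*7 + 0*8 + 1*-5 + 0*-6 + -1*-1 + 0*-13 + 0*12 = 4
  c_3 = -1*4 + 0*7 + 0*8 + -1*-5 + 0*-6 + 0*-1 + 0*-13 + 0*12 = 1
  c_4 = 0*4 + 0*7 + 0*8 + 0*-5 + 2*-6 + 0*-1 + -1*-13 + 0*12 = 1
  c_5 = 1*4 + 0*7 + 0*8 + 0*-5 + 0*-6 + 0*-1 + 0*-13 + 0*12 = 4
  c_6 = 0*4 + 0*7 + 1*8 + 0*-5 + 0*-6 + 0*-1 + 0*-13 + 0*12 = 8
  c_7 = -1*4 + 1*7 + 0*8 + 0*-5 + 0*-6 + 0*-1 + 0*-13 + 0*12 = 3
  c_8 = 0*4 + 0*7 + 0*8 + 0*-5 + 2*-6 + 0*-1 + 0*-13 + 1*12 = 0
Base-3 expansion of each c_i:
  c_1 = 6 = 0·3^0 + 2·3^1
  c_2 = 4 = 1·3^0 + 1·3^1
  c_3 = 1 = 1·3^0
  c_4 = 1 = 1·3^0
  c_5 = 4 = 1·3^0 + 1·3^1
  c_6 = 8 = 2·3^0 + 2·3^1
  c_7 = 3 = 0·3^0 + 1·3^1
  c_8 = 0
Factor λ_0 = (0, 1, 1, 1, 1, 2, 0, 0)
Factor λ_1 = (2, 1, 0, 0, 1, 2, 1, 0)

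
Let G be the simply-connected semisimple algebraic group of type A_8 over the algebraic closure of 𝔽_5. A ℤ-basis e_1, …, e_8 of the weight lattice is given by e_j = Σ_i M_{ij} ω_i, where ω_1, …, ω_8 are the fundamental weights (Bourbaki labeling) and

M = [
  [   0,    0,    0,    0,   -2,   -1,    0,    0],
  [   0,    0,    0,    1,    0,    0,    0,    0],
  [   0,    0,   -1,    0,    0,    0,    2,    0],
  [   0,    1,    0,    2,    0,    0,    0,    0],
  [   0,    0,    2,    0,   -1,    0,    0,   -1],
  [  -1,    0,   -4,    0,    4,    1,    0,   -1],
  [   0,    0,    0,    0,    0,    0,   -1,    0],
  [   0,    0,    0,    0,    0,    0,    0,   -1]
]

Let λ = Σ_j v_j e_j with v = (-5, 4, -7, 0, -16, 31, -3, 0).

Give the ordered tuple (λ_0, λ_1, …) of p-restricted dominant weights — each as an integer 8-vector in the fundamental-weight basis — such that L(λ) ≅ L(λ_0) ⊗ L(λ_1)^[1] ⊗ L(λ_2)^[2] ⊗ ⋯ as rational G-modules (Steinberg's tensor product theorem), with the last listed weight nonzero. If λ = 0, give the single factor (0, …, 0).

((1, 0, 1, 4, 2, 0, 3, 0),)

Compute c_i = Σ_j M_{ij} v_j with v = (-5, 4, -7, 0, -16, 31, -3, 0):
  c_1 = (0)·(-5) + 0·4 + (0)·(-7) + 0·0 + (-2)·(-16) + (-1)·(31) + (0)·(-3) + 0·0 = 1
  c_2 = (0)·(-5) + 0·4 + (0)·(-7) + 1·0 + (0)·(-16) + 0·31 + (0)·(-3) + 0·0 = 0
  c_3 = (0)·(-5) + 0·4 + (-1)·(-7) + 0·0 + (0)·(-16) + 0·31 + (2)·(-3) + 0·0 = 1
  c_4 = (0)·(-5) + 1·4 + (0)·(-7) + 2·0 + (0)·(-16) + 0·31 + (0)·(-3) + 0·0 = 4
  c_5 = (0)·(-5) + 0·4 + (2)·(-7) + 0·0 + (-1)·(-16) + 0·31 + (0)·(-3) + (-1)·(0) = 2
  c_6 = (-1)·(-5) + 0·4 + (-4)·(-7) + 0·0 + (4)·(-16) + 1·31 + (0)·(-3) + (-1)·(0) = 0
  c_7 = (0)·(-5) + 0·4 + (0)·(-7) + 0·0 + (0)·(-16) + 0·31 + (-1)·(-3) + 0·0 = 3
  c_8 = (0)·(-5) + 0·4 + (0)·(-7) + 0·0 + (0)·(-16) + 0·31 + (0)·(-3) + (-1)·(0) = 0
Writing each c_i in base p = 5:
  c_1 = 1 = 1·5^0
  c_2 = 0
  c_3 = 1 = 1·5^0
  c_4 = 4 = 4·5^0
  c_5 = 2 = 2·5^0
  c_6 = 0
  c_7 = 3 = 3·5^0
  c_8 = 0
p-restricted factor λ_0 = (1, 0, 1, 4, 2, 0, 3, 0)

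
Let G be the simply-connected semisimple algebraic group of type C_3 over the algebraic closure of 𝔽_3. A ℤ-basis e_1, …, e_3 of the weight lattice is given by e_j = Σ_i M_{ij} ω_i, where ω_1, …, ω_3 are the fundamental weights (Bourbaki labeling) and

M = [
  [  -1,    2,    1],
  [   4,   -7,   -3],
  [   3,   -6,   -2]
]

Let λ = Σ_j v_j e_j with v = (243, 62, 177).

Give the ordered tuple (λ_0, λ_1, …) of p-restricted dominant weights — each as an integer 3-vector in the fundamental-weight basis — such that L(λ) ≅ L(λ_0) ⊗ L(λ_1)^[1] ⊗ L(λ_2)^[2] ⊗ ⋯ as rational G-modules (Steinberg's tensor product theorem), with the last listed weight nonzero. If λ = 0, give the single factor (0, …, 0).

((1, 1, 0), (1, 2, 1), (0, 0, 0), (2, 0, 0))

ω-coordinates c = M·v, v = (243, 62, 177):
  c_1 = -1*243 + 2*62 + 1*177 = 58
  c_2 = 4*243 + -7*62 + -3*177 = 7
  c_3 = 3*243 + -6*62 + -2*177 = 3
Expand coordinatewise in base 3:
  c_1 = 58 = 1·3^0 + 1·3^1 + 0·3^2 + 2·3^3
  c_2 = 7 = 1·3^0 + 2·3^1
  c_3 = 3 = 0·3^0 + 1·3^1
λ_0 = (1, 1, 0)
λ_1 = (1, 2, 1)
λ_2 = (0, 0, 0)
λ_3 = (2, 0, 0)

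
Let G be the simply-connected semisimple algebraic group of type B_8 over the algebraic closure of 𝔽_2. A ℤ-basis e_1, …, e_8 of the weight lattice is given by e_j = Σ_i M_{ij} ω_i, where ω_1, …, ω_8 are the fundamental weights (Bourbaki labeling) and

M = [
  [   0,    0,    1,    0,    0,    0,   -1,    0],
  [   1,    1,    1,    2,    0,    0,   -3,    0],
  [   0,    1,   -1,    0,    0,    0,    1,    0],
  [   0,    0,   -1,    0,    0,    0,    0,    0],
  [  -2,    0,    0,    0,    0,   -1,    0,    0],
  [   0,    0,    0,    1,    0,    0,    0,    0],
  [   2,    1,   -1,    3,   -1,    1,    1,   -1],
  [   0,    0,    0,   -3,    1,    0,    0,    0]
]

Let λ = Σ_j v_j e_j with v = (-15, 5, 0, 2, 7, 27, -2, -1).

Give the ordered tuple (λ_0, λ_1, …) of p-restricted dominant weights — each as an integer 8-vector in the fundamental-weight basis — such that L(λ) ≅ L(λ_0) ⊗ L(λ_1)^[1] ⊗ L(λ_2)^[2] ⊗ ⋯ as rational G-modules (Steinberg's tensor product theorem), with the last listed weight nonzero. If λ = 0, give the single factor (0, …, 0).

((0, 0, 1, 0, 1, 0, 0, 1), (1, 0, 1, 0, 1, 1, 0, 0))

Converting to the ω-basis (c_i = row i of M dotted with v = (-15, 5, 0, 2, 7, 27, -2, -1)):
  c_1 = (0)·(-15) + (0)·(5) + (1)·(0) + (0)·(2) + (0)·(7) + (0)·(27) + (-1)·(-2) + (0)·(-1) = 2
  c_2 = (1)·(-15) + (1)·(5) + (1)·(0) + (2)·(2) + (0)·(7) + (0)·(27) + (-3)·(-2) + (0)·(-1) = 0
  c_3 = (0)·(-15) + (1)·(5) + (-1)·(0) + (0)·(2) + (0)·(7) + (0)·(27) + (1)·(-2) + (0)·(-1) = 3
  c_4 = (0)·(-15) + (0)·(5) + (-1)·(0) + (0)·(2) + (0)·(7) + (0)·(27) + (0)·(-2) + (0)·(-1) = 0
  c_5 = (-2)·(-15) + (0)·(5) + (0)·(0) + (0)·(2) + (0)·(7) + (-1)·(27) + (0)·(-2) + (0)·(-1) = 3
  c_6 = (0)·(-15) + (0)·(5) + (0)·(0) + (1)·(2) + (0)·(7) + (0)·(27) + (0)·(-2) + (0)·(-1) = 2
  c_7 = (2)·(-15) + (1)·(5) + (-1)·(0) + (3)·(2) + (-1)·(7) + (1)·(27) + (1)·(-2) + (-1)·(-1) = 0
  c_8 = (0)·(-15) + (0)·(5) + (0)·(0) + (-3)·(2) + (1)·(7) + (0)·(27) + (0)·(-2) + (0)·(-1) = 1
Expand coordinatewise in base 2:
  c_1 = 2 = 0·2^0 + 1·2^1
  c_2 = 0
  c_3 = 3 = 1·2^0 + 1·2^1
  c_4 = 0
  c_5 = 3 = 1·2^0 + 1·2^1
  c_6 = 2 = 0·2^0 + 1·2^1
  c_7 = 0
  c_8 = 1 = 1·2^0
Factor λ_0 = (0, 0, 1, 0, 1, 0, 0, 1)
Factor λ_1 = (1, 0, 1, 0, 1, 1, 0, 0)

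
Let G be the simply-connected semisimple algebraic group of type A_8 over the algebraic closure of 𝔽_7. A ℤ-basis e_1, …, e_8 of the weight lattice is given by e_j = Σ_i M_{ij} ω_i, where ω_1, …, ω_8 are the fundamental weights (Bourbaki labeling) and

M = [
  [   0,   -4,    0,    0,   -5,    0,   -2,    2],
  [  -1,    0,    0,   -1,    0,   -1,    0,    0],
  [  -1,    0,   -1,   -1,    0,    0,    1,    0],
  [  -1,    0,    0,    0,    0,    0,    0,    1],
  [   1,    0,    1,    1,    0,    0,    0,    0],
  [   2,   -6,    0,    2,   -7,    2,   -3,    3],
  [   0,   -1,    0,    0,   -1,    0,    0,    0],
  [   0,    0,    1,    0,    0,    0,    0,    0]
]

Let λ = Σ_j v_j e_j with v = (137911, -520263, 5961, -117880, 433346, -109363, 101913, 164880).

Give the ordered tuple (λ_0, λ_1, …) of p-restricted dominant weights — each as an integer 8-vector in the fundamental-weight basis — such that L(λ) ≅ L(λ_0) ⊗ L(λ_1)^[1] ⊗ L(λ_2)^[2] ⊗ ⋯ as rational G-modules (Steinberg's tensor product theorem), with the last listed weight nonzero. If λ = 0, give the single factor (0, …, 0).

Converting to the ω-basis (c_i = row i of M dotted with v = (137911, -520263, 5961, -117880, 433346, -109363, 101913, 164880)):
  c_1 = 0·137911 + (-4)·(-520263) + 0·5961 + (0)·(-117880) + (-5)·(433346) + (0)·(-109363) + (-2)·(101913) + 2·164880 = 40256
  c_2 = (-1)·(137911) + (0)·(-520263) + 0·5961 + (-1)·(-117880) + 0·433346 + (-1)·(-109363) + 0·101913 + 0·164880 = 89332
  c_3 = (-1)·(137911) + (0)·(-520263) + (-1)·(5961) + (-1)·(-117880) + 0·433346 + (0)·(-109363) + 1·101913 + 0·164880 = 75921
  c_4 = (-1)·(137911) + (0)·(-520263) + 0·5961 + (0)·(-117880) + 0·433346 + (0)·(-109363) + 0·101913 + 1·164880 = 26969
  c_5 = 1·137911 + (0)·(-520263) + 1·5961 + (1)·(-117880) + 0·433346 + (0)·(-109363) + 0·101913 + 0·164880 = 25992
  c_6 = 2·137911 + (-6)·(-520263) + 0·5961 + (2)·(-117880) + (-7)·(433346) + (2)·(-109363) + (-3)·(101913) + 3·164880 = 98393
  c_7 = 0·137911 + (-1)·(-520263) + 0·5961 + (0)·(-117880) + (-1)·(433346) + (0)·(-109363) + 0·101913 + 0·164880 = 86917
  c_8 = 0·137911 + (0)·(-520263) + 1·5961 + (0)·(-117880) + 0·433346 + (0)·(-109363) + 0·101913 + 0·164880 = 5961
Base-7 expansion of each c_i:
  c_1 = 40256 = 6·7^0 + 3·7^1 + 2·7^2 + 5·7^3 + 2·7^4 + 2·7^5
  c_2 = 89332 = 5·7^0 + 0·7^1 + 3·7^2 + 1·7^3 + 2·7^4 + 5·7^5
  c_3 = 75921 = 6·7^0 + 2·7^1 + 2·7^2 + 4·7^3 + 3·7^4 + 4·7^5
  c_4 = 26969 = 5·7^0 + 2·7^1 + 4·7^2 + 1·7^3 + 4·7^4 + 1·7^5
  c_5 = 25992 = 1·7^0 + 3·7^1 + 5·7^2 + 5·7^3 + 3·7^4 + 1·7^5
  c_6 = 98393 = 1·7^0 + 0·7^1 + 6·7^2 + 6·7^3 + 5·7^4 + 5·7^5
  c_7 = 86917 = 5·7^0 + 5·7^1 + 2·7^2 + 1·7^3 + 1·7^4 + 5·7^5
  c_8 = 5961 = 4·7^0 + 4·7^1 + 2·7^2 + 3·7^3 + 2·7^4
λ_0 = (6, 5, 6, 5, 1, 1, 5, 4)
λ_1 = (3, 0, 2, 2, 3, 0, 5, 4)
λ_2 = (2, 3, 2, 4, 5, 6, 2, 2)
λ_3 = (5, 1, 4, 1, 5, 6, 1, 3)
λ_4 = (2, 2, 3, 4, 3, 5, 1, 2)
λ_5 = (2, 5, 4, 1, 1, 5, 5, 0)

((6, 5, 6, 5, 1, 1, 5, 4), (3, 0, 2, 2, 3, 0, 5, 4), (2, 3, 2, 4, 5, 6, 2, 2), (5, 1, 4, 1, 5, 6, 1, 3), (2, 2, 3, 4, 3, 5, 1, 2), (2, 5, 4, 1, 1, 5, 5, 0))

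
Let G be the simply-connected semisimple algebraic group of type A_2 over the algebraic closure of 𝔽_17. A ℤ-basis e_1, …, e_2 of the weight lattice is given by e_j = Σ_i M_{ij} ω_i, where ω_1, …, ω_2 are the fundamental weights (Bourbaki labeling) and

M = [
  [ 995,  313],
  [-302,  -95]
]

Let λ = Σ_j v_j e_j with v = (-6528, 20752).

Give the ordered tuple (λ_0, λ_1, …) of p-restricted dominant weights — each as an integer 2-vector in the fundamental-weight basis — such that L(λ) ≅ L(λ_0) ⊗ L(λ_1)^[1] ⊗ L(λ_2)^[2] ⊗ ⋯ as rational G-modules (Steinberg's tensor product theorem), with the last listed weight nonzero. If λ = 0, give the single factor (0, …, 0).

Change of basis e → ω: c = M·v where v = (-6528, 20752):
  c_1 = (995)·(-6528) + (313)·(20752) = 16
  c_2 = (-302)·(-6528) + (-95)·(20752) = 16
Base-17 expansion of each c_i:
  c_1 = 16 = 16·17^0
  c_2 = 16 = 16·17^0
Factor λ_0 = (16, 16)

((16, 16),)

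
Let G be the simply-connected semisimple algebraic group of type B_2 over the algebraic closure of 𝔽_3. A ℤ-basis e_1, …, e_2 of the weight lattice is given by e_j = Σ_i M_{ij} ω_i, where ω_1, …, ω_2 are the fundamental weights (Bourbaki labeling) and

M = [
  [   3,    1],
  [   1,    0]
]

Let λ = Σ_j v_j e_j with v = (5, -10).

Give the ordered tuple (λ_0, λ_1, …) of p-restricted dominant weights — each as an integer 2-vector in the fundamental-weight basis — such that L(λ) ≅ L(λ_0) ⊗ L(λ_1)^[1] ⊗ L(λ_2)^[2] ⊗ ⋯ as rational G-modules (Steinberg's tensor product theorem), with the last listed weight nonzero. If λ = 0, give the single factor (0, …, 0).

((2, 2), (1, 1))

In the fundamental-weight basis, λ has coordinates c = M·v (v = (5, -10)):
  c_1 = 3·5 + (1)·(-10) = 5
  c_2 = 1·5 + (0)·(-10) = 5
Base-3 expansion of each c_i:
  c_1 = 5 = 2·3^0 + 1·3^1
  c_2 = 5 = 2·3^0 + 1·3^1
Factor λ_0 = (2, 2)
Factor λ_1 = (1, 1)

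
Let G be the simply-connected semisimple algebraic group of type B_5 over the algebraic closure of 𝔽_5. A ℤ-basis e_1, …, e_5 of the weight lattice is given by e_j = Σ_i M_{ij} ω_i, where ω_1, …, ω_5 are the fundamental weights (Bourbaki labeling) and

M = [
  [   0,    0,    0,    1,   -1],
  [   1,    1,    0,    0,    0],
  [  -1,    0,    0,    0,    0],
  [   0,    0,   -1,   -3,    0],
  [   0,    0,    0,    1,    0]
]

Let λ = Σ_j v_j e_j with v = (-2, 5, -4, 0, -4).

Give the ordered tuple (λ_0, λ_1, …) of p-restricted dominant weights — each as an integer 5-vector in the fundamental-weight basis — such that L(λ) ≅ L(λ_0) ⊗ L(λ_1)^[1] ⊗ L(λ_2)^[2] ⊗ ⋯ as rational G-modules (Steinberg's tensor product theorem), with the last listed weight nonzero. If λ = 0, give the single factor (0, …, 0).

In the fundamental-weight basis, λ has coordinates c = M·v (v = (-2, 5, -4, 0, -4)):
  c_1 = 0*-2 + 0*5 + 0*-4 + 1*0 + -1*-4 = 4
  c_2 = 1*-2 + 1*5 + 0*-4 + 0*0 + 0*-4 = 3
  c_3 = -1*-2 + 0*5 + 0*-4 + 0*0 + 0*-4 = 2
  c_4 = 0*-2 + 0*5 + -1*-4 + -3*0 + 0*-4 = 4
  c_5 = 0*-2 + 0*5 + 0*-4 + 1*0 + 0*-4 = 0
p = 5; digits c_i = Σ_j d_{ij}·5^j, 0 ≤ d_{ij} < 5:
  c_1 = 4 = 4·5^0
  c_2 = 3 = 3·5^0
  c_3 = 2 = 2·5^0
  c_4 = 4 = 4·5^0
  c_5 = 0
p-restricted factor λ_0 = (4, 3, 2, 4, 0)

((4, 3, 2, 4, 0),)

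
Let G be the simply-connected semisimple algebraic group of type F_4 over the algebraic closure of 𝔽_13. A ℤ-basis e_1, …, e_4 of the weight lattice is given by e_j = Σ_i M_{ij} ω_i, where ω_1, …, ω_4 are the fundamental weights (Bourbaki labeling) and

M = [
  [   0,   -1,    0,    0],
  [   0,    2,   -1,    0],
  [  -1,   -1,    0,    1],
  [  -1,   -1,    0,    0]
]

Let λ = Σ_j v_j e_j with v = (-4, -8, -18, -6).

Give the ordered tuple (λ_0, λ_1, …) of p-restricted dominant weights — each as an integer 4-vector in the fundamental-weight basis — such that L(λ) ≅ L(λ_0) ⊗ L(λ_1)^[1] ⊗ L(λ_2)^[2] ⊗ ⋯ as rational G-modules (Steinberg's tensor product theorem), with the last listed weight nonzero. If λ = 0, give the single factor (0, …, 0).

Converting to the ω-basis (c_i = row i of M dotted with v = (-4, -8, -18, -6)):
  c_1 = (0)·(-4) + (-1)·(-8) + (0)·(-18) + (0)·(-6) = 8
  c_2 = (0)·(-4) + (2)·(-8) + (-1)·(-18) + (0)·(-6) = 2
  c_3 = (-1)·(-4) + (-1)·(-8) + (0)·(-18) + (1)·(-6) = 6
  c_4 = (-1)·(-4) + (-1)·(-8) + (0)·(-18) + (0)·(-6) = 12
Expand coordinatewise in base 13:
  c_1 = 8 = 8·13^0
  c_2 = 2 = 2·13^0
  c_3 = 6 = 6·13^0
  c_4 = 12 = 12·13^0
Factor λ_0 = (8, 2, 6, 12)

((8, 2, 6, 12),)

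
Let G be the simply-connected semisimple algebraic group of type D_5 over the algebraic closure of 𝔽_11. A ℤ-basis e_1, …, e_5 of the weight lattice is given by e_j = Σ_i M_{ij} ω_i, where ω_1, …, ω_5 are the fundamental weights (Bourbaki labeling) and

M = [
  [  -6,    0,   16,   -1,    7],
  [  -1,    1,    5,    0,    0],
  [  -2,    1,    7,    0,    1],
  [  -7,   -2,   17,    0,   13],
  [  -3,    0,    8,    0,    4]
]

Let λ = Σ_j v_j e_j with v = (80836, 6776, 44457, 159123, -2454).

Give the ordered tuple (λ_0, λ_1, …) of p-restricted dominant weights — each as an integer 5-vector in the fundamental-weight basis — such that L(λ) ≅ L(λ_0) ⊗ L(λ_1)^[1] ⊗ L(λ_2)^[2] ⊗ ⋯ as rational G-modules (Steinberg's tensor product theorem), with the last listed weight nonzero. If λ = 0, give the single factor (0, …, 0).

Compute c_i = Σ_j M_{ij} v_j with v = (80836, 6776, 44457, 159123, -2454):
  c_1 = (-6)·(80836) + 0·6776 + 16·44457 + (-1)·(159123) + (7)·(-2454) = 49995
  c_2 = (-1)·(80836) + 1·6776 + 5·44457 + 0·159123 + (0)·(-2454) = 148225
  c_3 = (-2)·(80836) + 1·6776 + 7·44457 + 0·159123 + (1)·(-2454) = 153849
  c_4 = (-7)·(80836) + (-2)·(6776) + 17·44457 + 0·159123 + (13)·(-2454) = 144463
  c_5 = (-3)·(80836) + 0·6776 + 8·44457 + 0·159123 + (4)·(-2454) = 103332
p = 11; digits c_i = Σ_j d_{ij}·11^j, 0 ≤ d_{ij} < 11:
  c_1 = 49995 = 0·11^0 + 2·11^1 + 6·11^2 + 4·11^3 + 3·11^4
  c_2 = 148225 = 0·11^0 + 0·11^1 + 4·11^2 + 1·11^3 + 10·11^4
  c_3 = 153849 = 3·11^0 + 5·11^1 + 6·11^2 + 5·11^3 + 10·11^4
  c_4 = 144463 = 0·11^0 + 10·11^1 + 5·11^2 + 9·11^3 + 9·11^4
  c_5 = 103332 = 9·11^0 + 10·11^1 + 6·11^2 + 0·11^3 + 7·11^4
λ_0 = (0, 0, 3, 0, 9)
λ_1 = (2, 0, 5, 10, 10)
λ_2 = (6, 4, 6, 5, 6)
λ_3 = (4, 1, 5, 9, 0)
λ_4 = (3, 10, 10, 9, 7)

((0, 0, 3, 0, 9), (2, 0, 5, 10, 10), (6, 4, 6, 5, 6), (4, 1, 5, 9, 0), (3, 10, 10, 9, 7))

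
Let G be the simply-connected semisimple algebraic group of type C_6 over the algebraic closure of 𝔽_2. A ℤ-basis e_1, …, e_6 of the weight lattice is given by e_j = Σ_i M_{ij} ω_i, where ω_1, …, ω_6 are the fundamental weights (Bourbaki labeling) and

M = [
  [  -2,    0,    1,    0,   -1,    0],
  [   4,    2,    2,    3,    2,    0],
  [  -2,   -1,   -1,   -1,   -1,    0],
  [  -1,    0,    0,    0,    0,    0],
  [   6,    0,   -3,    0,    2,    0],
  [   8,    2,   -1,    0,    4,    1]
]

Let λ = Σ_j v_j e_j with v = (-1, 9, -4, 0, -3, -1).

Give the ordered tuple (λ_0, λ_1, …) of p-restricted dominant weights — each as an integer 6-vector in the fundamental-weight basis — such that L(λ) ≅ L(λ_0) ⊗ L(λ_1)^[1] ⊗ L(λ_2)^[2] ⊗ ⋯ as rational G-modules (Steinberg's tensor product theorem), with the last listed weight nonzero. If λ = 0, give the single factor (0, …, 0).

((1, 0, 0, 1, 0, 1),)

In the fundamental-weight basis, λ has coordinates c = M·v (v = (-1, 9, -4, 0, -3, -1)):
  c_1 = -2*-1 + 0*9 + 1*-4 + 0*0 + -1*-3 + 0*-1 = 1
  c_2 = 4*-1 + 2*9 + 2*-4 + 3*0 + 2*-3 + 0*-1 = 0
  c_3 = -2*-1 + -1*9 + -1*-4 + -1*0 + -1*-3 + 0*-1 = 0
  c_4 = -1*-1 + 0*9 + 0*-4 + 0*0 + 0*-3 + 0*-1 = 1
  c_5 = 6*-1 + 0*9 + -3*-4 + 0*0 + 2*-3 + 0*-1 = 0
  c_6 = 8*-1 + 2*9 + -1*-4 + 0*0 + 4*-3 + 1*-1 = 1
p = 2; digits c_i = Σ_j d_{ij}·2^j, 0 ≤ d_{ij} < 2:
  c_1 = 1 = 1·2^0
  c_2 = 0
  c_3 = 0
  c_4 = 1 = 1·2^0
  c_5 = 0
  c_6 = 1 = 1·2^0
λ_0 = (1, 0, 0, 1, 0, 1)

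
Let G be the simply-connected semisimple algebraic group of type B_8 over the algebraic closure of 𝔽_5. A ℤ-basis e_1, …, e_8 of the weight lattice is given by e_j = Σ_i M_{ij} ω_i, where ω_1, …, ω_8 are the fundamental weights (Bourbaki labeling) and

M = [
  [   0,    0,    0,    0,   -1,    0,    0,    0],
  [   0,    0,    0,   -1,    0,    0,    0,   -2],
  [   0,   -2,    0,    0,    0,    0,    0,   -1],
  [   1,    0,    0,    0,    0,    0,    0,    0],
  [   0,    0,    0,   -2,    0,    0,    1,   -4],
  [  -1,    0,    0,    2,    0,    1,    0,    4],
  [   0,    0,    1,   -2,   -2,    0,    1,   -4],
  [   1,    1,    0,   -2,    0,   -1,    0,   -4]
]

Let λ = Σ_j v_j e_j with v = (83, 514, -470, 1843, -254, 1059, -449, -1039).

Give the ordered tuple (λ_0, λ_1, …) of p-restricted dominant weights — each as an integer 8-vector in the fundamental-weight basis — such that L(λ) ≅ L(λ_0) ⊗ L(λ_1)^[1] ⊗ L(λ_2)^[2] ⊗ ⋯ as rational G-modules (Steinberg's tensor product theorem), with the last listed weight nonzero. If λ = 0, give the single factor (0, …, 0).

In the fundamental-weight basis, λ has coordinates c = M·v (v = (83, 514, -470, 1843, -254, 1059, -449, -1039)):
  c_1 = 0*83 + 0*514 + 0*-470 + 0*1843 + -1*-254 + 0*1059 + 0*-449 + 0*-1039 = 254
  c_2 = 0*83 + 0*514 + 0*-470 + -1*1843 + 0*-254 + 0*1059 + 0*-449 + -2*-1039 = 235
  c_3 = 0*83 + -2*514 + 0*-470 + 0*1843 + 0*-254 + 0*1059 + 0*-449 + -1*-1039 = 11
  c_4 = 1*83 + 0*514 + 0*-470 + 0*1843 + 0*-254 + 0*1059 + 0*-449 + 0*-1039 = 83
  c_5 = 0*83 + 0*514 + 0*-470 + -2*1843 + 0*-254 + 0*1059 + 1*-449 + -4*-1039 = 21
  c_6 = -1*83 + 0*514 + 0*-470 + 2*1843 + 0*-254 + 1*1059 + 0*-449 + 4*-1039 = 506
  c_7 = 0*83 + 0*514 + 1*-470 + -2*1843 + -2*-254 + 0*1059 + 1*-449 + -4*-1039 = 59
  c_8 = 1*83 + 1*514 + 0*-470 + -2*1843 + 0*-254 + -1*1059 + 0*-449 + -4*-1039 = 8
Base-5 expansion of each c_i:
  c_1 = 254 = 4·5^0 + 0·5^1 + 0·5^2 + 2·5^3
  c_2 = 235 = 0·5^0 + 2·5^1 + 4·5^2 + 1·5^3
  c_3 = 11 = 1·5^0 + 2·5^1
  c_4 = 83 = 3·5^0 + 1·5^1 + 3·5^2
  c_5 = 21 = 1·5^0 + 4·5^1
  c_6 = 506 = 1·5^0 + 1·5^1 + 0·5^2 + 4·5^3
  c_7 = 59 = 4·5^0 + 1·5^1 + 2·5^2
  c_8 = 8 = 3·5^0 + 1·5^1
Factor λ_0 = (4, 0, 1, 3, 1, 1, 4, 3)
Factor λ_1 = (0, 2, 2, 1, 4, 1, 1, 1)
Factor λ_2 = (0, 4, 0, 3, 0, 0, 2, 0)
Factor λ_3 = (2, 1, 0, 0, 0, 4, 0, 0)

((4, 0, 1, 3, 1, 1, 4, 3), (0, 2, 2, 1, 4, 1, 1, 1), (0, 4, 0, 3, 0, 0, 2, 0), (2, 1, 0, 0, 0, 4, 0, 0))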